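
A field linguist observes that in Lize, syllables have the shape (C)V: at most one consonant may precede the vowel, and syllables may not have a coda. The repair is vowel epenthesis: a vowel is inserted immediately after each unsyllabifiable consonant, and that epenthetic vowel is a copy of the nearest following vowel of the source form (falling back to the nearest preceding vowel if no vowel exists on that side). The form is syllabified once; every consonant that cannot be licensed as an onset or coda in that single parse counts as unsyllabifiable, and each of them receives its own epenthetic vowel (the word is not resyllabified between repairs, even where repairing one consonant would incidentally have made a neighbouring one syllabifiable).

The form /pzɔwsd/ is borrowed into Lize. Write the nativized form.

pɔzɔwɔsɔdɔ

Syllabifying with onset maximization leaves /p/, /w/, /s/, /d/ stranded (no codas are permitted; onsets are limited to one consonant).
Epenthesis after each stranded consonant: /p/ → /pɔ/, /w/ → /wɔ/, /s/ → /sɔ/, /d/ → /dɔ/.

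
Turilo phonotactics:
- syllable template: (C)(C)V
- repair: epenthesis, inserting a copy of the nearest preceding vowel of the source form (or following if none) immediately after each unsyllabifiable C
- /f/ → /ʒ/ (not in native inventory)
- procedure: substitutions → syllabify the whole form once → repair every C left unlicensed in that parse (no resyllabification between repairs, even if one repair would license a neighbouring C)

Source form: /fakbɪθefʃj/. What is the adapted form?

Substitution: /f/ → /ʒ/, giving /ʒakbɪθeʒʃj/.
The consonants /ʒ/, /ʃ/, /j/ cannot be parsed into a legal (C)(C)V syllable (no codas are permitted; onsets may contain at most 2 consonants).
Each unlicensed consonant becomes the onset of a new syllable: /ʒ/ → /ʒe/, /ʃ/ → /ʃe/, /j/ → /je/.

ʒakbɪθeʒeʃeje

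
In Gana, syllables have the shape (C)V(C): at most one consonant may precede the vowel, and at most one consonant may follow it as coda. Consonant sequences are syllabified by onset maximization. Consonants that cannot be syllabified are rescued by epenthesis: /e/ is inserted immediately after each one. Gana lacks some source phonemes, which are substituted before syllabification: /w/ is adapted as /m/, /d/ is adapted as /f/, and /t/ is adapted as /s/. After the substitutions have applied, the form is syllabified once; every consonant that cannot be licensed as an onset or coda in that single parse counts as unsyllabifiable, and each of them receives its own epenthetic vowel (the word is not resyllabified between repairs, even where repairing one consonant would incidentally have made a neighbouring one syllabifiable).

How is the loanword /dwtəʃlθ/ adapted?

femesəʃleθe

Substitution: /d/ → /f/, /w/ → /m/, /t/ → /s/, giving /fmsəʃlθ/.
Syllabifying with onset maximization leaves /f/, /m/, /l/, /θ/ stranded (at most one coda consonant is licensed; onsets are limited to one consonant).
Inserting the epenthetic vowel yields /f/ → /fe/, /m/ → /me/, /l/ → /le/, /θ/ → /θe/.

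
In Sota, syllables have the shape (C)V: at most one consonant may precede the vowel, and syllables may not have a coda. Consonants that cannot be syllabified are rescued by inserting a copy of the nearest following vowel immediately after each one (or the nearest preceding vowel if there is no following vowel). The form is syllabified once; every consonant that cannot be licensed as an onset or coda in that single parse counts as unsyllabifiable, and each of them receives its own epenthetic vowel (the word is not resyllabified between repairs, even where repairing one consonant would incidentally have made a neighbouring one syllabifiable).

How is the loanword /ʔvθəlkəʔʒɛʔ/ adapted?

The consonants /ʔ/, /v/, /l/, /ʔ/, /ʔ/ cannot be parsed into a legal (C)V syllable (no codas are permitted; onsets are limited to one consonant).
Epenthesis after each stranded consonant: /ʔ/ → /ʔə/, /v/ → /və/, /l/ → /lə/, /ʔ/ → /ʔɛ/, /ʔ/ → /ʔɛ/.

ʔəvəθələkəʔɛʒɛʔɛ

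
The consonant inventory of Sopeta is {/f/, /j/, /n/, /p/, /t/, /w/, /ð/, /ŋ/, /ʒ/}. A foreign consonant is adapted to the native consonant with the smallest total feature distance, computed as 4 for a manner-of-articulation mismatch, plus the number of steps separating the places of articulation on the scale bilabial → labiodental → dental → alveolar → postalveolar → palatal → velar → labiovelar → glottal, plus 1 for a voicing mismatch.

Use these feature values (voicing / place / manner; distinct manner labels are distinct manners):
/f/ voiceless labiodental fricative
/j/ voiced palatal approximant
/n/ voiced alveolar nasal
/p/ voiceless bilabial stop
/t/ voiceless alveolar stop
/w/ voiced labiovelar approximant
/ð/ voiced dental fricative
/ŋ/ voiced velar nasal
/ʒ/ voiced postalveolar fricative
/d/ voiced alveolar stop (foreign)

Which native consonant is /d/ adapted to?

t

/t/ is closest: same manner (stop), place distance 0 (alveolar→alveolar), voicing differs (+1); total 1. Next closest is /n/ at distance 4.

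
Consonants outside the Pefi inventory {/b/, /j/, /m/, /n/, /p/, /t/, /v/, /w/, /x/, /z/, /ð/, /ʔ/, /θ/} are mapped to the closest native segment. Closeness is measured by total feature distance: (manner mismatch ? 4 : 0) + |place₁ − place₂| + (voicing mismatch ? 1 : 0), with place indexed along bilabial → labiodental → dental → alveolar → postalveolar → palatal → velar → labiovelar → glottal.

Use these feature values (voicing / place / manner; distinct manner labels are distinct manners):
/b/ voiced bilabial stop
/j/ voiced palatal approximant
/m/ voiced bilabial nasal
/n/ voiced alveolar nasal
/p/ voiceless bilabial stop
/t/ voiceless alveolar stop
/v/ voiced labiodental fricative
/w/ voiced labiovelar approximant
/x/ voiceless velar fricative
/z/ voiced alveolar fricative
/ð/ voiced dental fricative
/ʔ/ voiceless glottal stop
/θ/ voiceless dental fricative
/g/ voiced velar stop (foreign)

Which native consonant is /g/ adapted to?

ʔ

/ʔ/ is closest: same manner (stop), place distance 2 (velar→glottal), voicing differs (+1); total 3. Next closest is /t/ at distance 4.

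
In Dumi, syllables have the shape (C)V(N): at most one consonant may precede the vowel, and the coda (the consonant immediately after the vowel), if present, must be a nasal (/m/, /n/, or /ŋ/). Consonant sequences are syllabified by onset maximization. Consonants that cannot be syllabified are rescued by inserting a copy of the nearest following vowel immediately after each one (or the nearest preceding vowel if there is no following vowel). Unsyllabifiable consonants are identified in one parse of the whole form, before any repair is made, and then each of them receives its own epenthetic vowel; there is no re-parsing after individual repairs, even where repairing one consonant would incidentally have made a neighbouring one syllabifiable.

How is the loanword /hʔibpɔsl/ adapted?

hiʔibɔpɔsɔlɔ

The consonants /h/, /b/, /s/, /l/ cannot be parsed into a legal (C)V(N) syllable (only a nasal (/m/, /n/, or /ŋ/) is licensed in coda position; onsets are limited to one consonant).
Epenthesis after each stranded consonant: /h/ → /hi/, /b/ → /bɔ/, /s/ → /sɔ/, /l/ → /lɔ/.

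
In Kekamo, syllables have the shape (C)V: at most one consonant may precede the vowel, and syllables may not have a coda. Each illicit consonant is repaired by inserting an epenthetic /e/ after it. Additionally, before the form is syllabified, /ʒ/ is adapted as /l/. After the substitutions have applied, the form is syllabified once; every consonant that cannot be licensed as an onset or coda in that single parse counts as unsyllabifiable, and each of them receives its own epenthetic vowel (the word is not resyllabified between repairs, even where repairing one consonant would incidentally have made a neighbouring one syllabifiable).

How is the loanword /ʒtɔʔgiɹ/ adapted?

letɔʔegiɹe

Substitution: /ʒ/ → /l/, giving /ltɔʔgiɹ/.
Under (C)V, the unsyllabifiable consonants are /l/, /ʔ/, /ɹ/ (no codas are permitted; onsets are limited to one consonant).
Epenthesis after each stranded consonant: /l/ → /le/, /ʔ/ → /ʔe/, /ɹ/ → /ɹe/.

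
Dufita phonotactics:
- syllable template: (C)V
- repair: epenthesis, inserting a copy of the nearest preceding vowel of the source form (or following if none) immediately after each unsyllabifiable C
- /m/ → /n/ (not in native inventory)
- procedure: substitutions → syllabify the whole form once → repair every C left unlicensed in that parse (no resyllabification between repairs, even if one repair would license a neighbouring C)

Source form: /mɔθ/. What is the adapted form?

Substitution: /m/ → /n/, giving /nɔθ/.
Under (C)V, the unsyllabifiable consonants are /θ/ (no codas are permitted; onsets are limited to one consonant).
Each unlicensed consonant becomes the onset of a new syllable: /θ/ → /θɔ/.

nɔθɔ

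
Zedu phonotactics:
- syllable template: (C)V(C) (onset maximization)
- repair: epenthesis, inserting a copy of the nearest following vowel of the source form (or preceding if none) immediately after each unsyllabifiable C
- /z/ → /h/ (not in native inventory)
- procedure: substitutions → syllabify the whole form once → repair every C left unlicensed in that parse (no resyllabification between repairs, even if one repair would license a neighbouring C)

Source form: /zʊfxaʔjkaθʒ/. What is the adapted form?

hʊfxaʔjakaθʒa

Substitution: /z/ → /h/, giving /hʊfxaʔjkaθʒ/.
Under (C)V(C), the unsyllabifiable consonants are /j/, /ʒ/ (at most one coda consonant is licensed; onsets are limited to one consonant).
Each unlicensed consonant becomes the onset of a new syllable: /j/ → /ja/, /ʒ/ → /ʒa/.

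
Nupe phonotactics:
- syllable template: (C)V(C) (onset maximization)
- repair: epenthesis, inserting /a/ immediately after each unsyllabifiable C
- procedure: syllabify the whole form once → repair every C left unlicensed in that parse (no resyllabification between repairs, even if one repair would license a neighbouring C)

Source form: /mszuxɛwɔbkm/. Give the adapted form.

The consonants /m/, /s/, /k/, /m/ cannot be parsed into a legal (C)V(C) syllable (at most one coda consonant is licensed; onsets are limited to one consonant).
Each unlicensed consonant becomes the onset of a new syllable: /m/ → /ma/, /s/ → /sa/, /k/ → /ka/, /m/ → /ma/.

masazuxɛwɔbkama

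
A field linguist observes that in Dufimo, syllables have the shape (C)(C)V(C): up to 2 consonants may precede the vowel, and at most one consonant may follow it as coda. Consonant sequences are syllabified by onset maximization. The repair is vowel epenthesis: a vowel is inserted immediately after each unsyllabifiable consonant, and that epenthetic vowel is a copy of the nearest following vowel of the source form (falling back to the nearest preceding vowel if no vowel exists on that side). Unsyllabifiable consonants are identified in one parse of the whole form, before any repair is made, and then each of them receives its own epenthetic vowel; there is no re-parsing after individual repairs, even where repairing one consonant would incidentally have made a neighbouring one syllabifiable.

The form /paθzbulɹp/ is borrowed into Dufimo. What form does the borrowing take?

Under (C)(C)V(C), the unsyllabifiable consonants are /ɹ/, /p/ (at most one coda consonant is licensed; onsets may contain at most 2 consonants).
Epenthesis after each stranded consonant: /ɹ/ → /ɹu/, /p/ → /pu/.

paθzbulɹupu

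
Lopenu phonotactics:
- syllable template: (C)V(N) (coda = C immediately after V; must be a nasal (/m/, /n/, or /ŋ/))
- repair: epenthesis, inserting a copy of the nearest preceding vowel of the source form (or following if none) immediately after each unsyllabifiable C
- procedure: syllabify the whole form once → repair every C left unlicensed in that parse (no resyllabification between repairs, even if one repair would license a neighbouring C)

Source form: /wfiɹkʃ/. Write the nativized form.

Under (C)V(N), the unsyllabifiable consonants are /w/, /ɹ/, /k/, /ʃ/ (only a nasal (/m/, /n/, or /ŋ/) is licensed in coda position; onsets are limited to one consonant).
Each unlicensed consonant becomes the onset of a new syllable: /w/ → /wi/, /ɹ/ → /ɹi/, /k/ → /ki/, /ʃ/ → /ʃi/.

wifiɹikiʃi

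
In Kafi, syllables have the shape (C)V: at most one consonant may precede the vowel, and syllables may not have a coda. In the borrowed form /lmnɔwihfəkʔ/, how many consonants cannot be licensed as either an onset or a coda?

Syllabifying with onset maximization leaves /l/, /m/, /h/, /k/, /ʔ/ stranded (no codas are permitted; onsets are limited to one consonant).

5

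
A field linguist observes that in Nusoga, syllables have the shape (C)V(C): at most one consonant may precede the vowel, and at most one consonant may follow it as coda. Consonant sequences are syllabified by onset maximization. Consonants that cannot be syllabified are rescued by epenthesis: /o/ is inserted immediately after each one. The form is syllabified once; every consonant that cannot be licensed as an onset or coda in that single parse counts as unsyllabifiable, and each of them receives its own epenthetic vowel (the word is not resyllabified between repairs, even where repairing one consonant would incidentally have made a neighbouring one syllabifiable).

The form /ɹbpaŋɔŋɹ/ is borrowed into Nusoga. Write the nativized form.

ɹobopaŋɔŋɹo

Syllabifying with onset maximization leaves /ɹ/, /b/, /ɹ/ stranded (at most one coda consonant is licensed; onsets are limited to one consonant).
Epenthesis after each stranded consonant: /ɹ/ → /ɹo/, /b/ → /bo/, /ɹ/ → /ɹo/.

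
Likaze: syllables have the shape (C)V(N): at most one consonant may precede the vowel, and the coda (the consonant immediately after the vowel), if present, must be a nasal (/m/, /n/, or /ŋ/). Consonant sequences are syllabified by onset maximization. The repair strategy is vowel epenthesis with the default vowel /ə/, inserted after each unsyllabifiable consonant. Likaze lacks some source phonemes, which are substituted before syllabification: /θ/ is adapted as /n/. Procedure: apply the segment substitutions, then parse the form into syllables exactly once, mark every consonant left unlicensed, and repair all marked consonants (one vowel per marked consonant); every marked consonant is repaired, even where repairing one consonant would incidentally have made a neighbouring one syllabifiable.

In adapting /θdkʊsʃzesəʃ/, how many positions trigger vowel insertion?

After substitution the input is /ndkʊsʃzesəʃ/.
The unsyllabifiable consonants are /n/, /d/, /s/, /ʃ/, /ʃ/; each receives one epenthetic vowel.

5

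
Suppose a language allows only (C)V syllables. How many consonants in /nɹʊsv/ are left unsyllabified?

Syllabifying with onset maximization leaves /n/, /s/, /v/ stranded (no codas are permitted; onsets are limited to one consonant).

3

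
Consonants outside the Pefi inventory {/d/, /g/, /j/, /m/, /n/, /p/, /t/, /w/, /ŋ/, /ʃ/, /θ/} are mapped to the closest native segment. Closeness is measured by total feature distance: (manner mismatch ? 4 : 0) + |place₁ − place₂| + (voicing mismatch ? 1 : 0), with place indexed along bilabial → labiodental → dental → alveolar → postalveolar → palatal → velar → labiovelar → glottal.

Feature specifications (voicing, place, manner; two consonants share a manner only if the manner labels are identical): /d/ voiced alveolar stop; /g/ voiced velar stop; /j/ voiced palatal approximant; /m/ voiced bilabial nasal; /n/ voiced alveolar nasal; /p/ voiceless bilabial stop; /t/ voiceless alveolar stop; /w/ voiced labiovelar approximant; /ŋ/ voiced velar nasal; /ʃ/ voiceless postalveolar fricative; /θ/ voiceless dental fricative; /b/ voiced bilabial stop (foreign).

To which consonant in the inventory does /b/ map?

/p/ is closest: same manner (stop), place distance 0 (bilabial→bilabial), voicing differs (+1); total 1. Next closest is /d/ at distance 3.

p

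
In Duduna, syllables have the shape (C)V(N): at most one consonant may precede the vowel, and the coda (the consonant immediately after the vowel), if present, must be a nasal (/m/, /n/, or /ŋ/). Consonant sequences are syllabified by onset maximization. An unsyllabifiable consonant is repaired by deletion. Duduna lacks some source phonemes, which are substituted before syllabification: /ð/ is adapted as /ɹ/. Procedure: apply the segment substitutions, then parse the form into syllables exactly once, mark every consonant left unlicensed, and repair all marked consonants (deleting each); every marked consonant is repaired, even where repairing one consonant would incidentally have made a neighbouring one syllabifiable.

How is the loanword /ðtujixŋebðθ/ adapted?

Substitution: /ð/ → /ɹ/, giving /ɹtujixŋebɹθ/.
Syllabifying with onset maximization leaves /ɹ/, /x/, /b/, /ɹ/, /θ/ stranded (only a nasal (/m/, /n/, or /ŋ/) is licensed in coda position; onsets are limited to one consonant).
Deleting the stranded consonants removes /ɹ/, /x/, /b/, /ɹ/, /θ/.

tujiŋe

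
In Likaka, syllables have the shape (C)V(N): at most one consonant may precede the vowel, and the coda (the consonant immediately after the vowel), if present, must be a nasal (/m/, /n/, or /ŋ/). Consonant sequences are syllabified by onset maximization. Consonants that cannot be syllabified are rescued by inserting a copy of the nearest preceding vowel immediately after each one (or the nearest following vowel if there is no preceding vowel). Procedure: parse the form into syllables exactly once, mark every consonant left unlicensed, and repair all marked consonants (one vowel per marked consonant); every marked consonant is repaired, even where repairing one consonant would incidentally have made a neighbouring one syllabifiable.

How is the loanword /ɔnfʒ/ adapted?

The consonants /f/, /ʒ/ cannot be parsed into a legal (C)V(N) syllable (only a nasal (/m/, /n/, or /ŋ/) is licensed in coda position; onsets are limited to one consonant).
Each unlicensed consonant becomes the onset of a new syllable: /f/ → /fɔ/, /ʒ/ → /ʒɔ/.

ɔnfɔʒɔ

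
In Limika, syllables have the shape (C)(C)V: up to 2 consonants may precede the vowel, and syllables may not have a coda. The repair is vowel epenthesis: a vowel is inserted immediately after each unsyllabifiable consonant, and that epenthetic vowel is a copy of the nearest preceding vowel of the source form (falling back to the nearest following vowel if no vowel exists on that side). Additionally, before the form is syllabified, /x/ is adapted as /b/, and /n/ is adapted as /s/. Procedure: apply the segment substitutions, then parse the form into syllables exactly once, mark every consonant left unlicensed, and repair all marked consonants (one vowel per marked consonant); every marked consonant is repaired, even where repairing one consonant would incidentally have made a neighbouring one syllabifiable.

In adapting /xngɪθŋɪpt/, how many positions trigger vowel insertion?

After substitution the input is /bsgɪθŋɪpt/.
The unsyllabifiable consonants are /b/, /p/, /t/; each receives one epenthetic vowel.

3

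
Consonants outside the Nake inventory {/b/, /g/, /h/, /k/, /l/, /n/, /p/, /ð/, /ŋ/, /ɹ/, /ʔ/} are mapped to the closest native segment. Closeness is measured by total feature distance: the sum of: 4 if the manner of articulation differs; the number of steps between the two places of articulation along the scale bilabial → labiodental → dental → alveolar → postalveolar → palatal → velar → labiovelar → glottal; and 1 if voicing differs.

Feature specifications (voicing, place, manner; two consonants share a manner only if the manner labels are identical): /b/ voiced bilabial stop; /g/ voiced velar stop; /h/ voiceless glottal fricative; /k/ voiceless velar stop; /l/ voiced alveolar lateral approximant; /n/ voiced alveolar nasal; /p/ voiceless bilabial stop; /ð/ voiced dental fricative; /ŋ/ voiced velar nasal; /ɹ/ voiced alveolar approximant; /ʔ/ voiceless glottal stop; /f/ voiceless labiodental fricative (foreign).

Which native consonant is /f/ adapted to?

ð

/ð/ is closest: same manner (fricative), place distance 1 (labiodental→dental), voicing differs (+1); total 2. Next closest is /p/ at distance 5.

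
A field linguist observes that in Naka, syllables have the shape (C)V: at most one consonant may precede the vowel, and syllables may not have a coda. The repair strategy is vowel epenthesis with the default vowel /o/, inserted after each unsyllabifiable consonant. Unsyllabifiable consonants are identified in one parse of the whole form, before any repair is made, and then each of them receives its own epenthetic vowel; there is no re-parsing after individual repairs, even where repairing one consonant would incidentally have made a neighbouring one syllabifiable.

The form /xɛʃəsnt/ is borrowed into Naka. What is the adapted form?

xɛʃəsonoto

The consonants /s/, /n/, /t/ cannot be parsed into a legal (C)V syllable (no codas are permitted; onsets are limited to one consonant).
Each unlicensed consonant becomes the onset of a new syllable: /s/ → /so/, /n/ → /no/, /t/ → /to/.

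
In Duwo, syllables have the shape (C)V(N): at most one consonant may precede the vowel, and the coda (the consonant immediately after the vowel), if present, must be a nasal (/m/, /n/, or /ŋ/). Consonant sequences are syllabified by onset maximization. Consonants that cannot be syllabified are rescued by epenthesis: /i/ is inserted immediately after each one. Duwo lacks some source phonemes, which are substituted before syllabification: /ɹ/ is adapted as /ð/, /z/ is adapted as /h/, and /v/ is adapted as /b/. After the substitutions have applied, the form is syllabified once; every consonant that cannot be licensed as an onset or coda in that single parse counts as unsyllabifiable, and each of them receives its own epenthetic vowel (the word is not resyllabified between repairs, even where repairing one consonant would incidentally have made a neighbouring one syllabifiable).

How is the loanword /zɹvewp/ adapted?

hiðibewipi

Substitution: /z/ → /h/, /ɹ/ → /ð/, /v/ → /b/, giving /hðbewp/.
The consonants /h/, /ð/, /w/, /p/ cannot be parsed into a legal (C)V(N) syllable (only a nasal (/m/, /n/, or /ŋ/) is licensed in coda position; onsets are limited to one consonant).
Inserting the epenthetic vowel yields /h/ → /hi/, /ð/ → /ði/, /w/ → /wi/, /p/ → /pi/.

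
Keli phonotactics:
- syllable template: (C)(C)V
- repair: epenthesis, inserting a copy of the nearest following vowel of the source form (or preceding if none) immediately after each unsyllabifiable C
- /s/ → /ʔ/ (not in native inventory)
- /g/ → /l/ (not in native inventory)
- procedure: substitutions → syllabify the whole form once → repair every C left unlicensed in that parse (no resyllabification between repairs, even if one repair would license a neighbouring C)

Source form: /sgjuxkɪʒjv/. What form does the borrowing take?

Substitution: /s/ → /ʔ/, /g/ → /l/, giving /ʔljuxkɪʒjv/.
Syllabifying with onset maximization leaves /ʔ/, /ʒ/, /j/, /v/ stranded (no codas are permitted; onsets may contain at most 2 consonants).
Each unlicensed consonant becomes the onset of a new syllable: /ʔ/ → /ʔu/, /ʒ/ → /ʒɪ/, /j/ → /jɪ/, /v/ → /vɪ/.

ʔuljuxkɪʒɪjɪvɪ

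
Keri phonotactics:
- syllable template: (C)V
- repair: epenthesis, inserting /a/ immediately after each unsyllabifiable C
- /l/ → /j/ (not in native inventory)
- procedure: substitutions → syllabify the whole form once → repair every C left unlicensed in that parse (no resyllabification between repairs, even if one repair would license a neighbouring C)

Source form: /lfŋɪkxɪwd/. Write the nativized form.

Substitution: /l/ → /j/, giving /jfŋɪkxɪwd/.
Under (C)V, the unsyllabifiable consonants are /j/, /f/, /k/, /w/, /d/ (no codas are permitted; onsets are limited to one consonant).
Epenthesis after each stranded consonant: /j/ → /ja/, /f/ → /fa/, /k/ → /ka/, /w/ → /wa/, /d/ → /da/.

jafaŋɪkaxɪwada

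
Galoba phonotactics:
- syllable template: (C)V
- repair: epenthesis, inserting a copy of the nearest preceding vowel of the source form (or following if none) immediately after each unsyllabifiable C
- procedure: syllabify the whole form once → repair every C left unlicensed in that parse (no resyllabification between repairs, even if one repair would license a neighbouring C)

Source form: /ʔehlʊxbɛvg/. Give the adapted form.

ʔehelʊxʊbɛvɛgɛ

Syllabifying with onset maximization leaves /h/, /x/, /v/, /g/ stranded (no codas are permitted; onsets are limited to one consonant).
Epenthesis after each stranded consonant: /h/ → /he/, /x/ → /xʊ/, /v/ → /vɛ/, /g/ → /gɛ/.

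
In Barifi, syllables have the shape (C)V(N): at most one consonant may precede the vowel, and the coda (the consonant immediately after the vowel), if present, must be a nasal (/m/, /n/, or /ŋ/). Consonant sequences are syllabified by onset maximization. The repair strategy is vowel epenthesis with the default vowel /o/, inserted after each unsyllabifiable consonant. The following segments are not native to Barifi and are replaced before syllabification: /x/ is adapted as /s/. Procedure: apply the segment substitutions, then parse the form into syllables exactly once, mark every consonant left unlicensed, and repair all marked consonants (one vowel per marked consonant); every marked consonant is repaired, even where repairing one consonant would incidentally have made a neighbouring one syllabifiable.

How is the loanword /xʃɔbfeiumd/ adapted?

soʃɔbofeiumdo

Substitution: /x/ → /s/, giving /sʃɔbfeiumd/.
Under (C)V(N), the unsyllabifiable consonants are /s/, /b/, /d/ (only a nasal (/m/, /n/, or /ŋ/) is licensed in coda position; onsets are limited to one consonant).
Epenthesis after each stranded consonant: /s/ → /so/, /b/ → /bo/, /d/ → /do/.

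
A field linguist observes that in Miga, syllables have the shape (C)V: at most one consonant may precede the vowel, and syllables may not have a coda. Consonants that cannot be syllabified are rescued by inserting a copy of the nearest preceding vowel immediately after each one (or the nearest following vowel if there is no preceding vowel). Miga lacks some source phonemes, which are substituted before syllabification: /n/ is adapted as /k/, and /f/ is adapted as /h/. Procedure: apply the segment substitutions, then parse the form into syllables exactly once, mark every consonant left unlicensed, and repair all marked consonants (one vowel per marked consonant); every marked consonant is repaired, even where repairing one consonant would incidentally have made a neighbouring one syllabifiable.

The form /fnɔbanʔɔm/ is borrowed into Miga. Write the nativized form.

Substitution: /f/ → /h/, /n/ → /k/, giving /hkɔbakʔɔm/.
The consonants /h/, /k/, /m/ cannot be parsed into a legal (C)V syllable (no codas are permitted; onsets are limited to one consonant).
Inserting the epenthetic vowel yields /h/ → /hɔ/, /k/ → /ka/, /m/ → /mɔ/.

hɔkɔbakaʔɔmɔ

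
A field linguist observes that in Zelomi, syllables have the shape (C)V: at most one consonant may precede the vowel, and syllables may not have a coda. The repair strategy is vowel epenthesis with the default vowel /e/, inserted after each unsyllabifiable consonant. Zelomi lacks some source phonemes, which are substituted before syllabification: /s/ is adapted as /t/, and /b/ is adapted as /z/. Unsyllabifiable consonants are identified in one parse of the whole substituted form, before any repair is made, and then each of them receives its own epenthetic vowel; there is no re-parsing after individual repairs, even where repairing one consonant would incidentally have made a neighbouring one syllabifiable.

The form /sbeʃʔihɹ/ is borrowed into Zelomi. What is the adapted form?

Substitution: /s/ → /t/, /b/ → /z/, giving /tzeʃʔihɹ/.
Syllabifying with onset maximization leaves /t/, /ʃ/, /h/, /ɹ/ stranded (no codas are permitted; onsets are limited to one consonant).
Each unlicensed consonant becomes the onset of a new syllable: /t/ → /te/, /ʃ/ → /ʃe/, /h/ → /he/, /ɹ/ → /ɹe/.

tezeʃeʔiheɹe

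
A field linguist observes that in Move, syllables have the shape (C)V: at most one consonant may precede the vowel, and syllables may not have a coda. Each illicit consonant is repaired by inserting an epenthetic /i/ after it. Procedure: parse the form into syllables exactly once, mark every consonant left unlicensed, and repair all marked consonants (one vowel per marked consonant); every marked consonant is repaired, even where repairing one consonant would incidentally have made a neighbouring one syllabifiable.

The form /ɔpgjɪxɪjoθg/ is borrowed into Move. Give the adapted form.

Under (C)V, the unsyllabifiable consonants are /p/, /g/, /θ/, /g/ (no codas are permitted; onsets are limited to one consonant).
Epenthesis after each stranded consonant: /p/ → /pi/, /g/ → /gi/, /θ/ → /θi/, /g/ → /gi/.

ɔpigijɪxɪjoθigi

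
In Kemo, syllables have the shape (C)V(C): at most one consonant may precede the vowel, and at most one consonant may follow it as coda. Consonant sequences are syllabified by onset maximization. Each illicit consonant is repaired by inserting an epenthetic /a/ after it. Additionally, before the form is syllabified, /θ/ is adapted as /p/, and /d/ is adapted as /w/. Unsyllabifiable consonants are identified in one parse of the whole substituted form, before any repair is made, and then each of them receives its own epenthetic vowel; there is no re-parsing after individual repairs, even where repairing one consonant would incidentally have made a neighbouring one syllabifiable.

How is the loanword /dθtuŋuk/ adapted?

wapatuŋuk

Substitution: /d/ → /w/, /θ/ → /p/, giving /wptuŋuk/.
The consonants /w/, /p/ cannot be parsed into a legal (C)V(C) syllable (at most one coda consonant is licensed; onsets are limited to one consonant).
Each unlicensed consonant becomes the onset of a new syllable: /w/ → /wa/, /p/ → /pa/.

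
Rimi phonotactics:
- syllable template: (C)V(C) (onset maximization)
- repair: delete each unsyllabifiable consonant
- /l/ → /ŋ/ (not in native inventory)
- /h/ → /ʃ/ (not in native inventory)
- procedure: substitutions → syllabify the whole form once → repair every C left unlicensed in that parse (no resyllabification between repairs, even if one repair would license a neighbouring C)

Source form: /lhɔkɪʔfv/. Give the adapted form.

Substitution: /l/ → /ŋ/, /h/ → /ʃ/, giving /ŋʃɔkɪʔfv/.
Under (C)V(C), the unsyllabifiable consonants are /ŋ/, /f/, /v/ (at most one coda consonant is licensed; onsets are limited to one consonant).
Deleting the stranded consonants removes /ŋ/, /f/, /v/.

ʃɔkɪʔ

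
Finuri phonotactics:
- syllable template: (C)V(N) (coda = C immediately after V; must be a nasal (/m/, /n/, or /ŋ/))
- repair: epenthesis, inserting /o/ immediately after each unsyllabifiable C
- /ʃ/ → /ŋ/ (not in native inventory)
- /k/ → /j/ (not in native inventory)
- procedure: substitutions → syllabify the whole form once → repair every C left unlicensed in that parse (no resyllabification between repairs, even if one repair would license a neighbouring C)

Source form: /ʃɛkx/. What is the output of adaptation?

ŋɛjoxo

Substitution: /ʃ/ → /ŋ/, /k/ → /j/, giving /ŋɛjx/.
The consonants /j/, /x/ cannot be parsed into a legal (C)V(N) syllable (only a nasal (/m/, /n/, or /ŋ/) is licensed in coda position; onsets are limited to one consonant).
Epenthesis after each stranded consonant: /j/ → /jo/, /x/ → /xo/.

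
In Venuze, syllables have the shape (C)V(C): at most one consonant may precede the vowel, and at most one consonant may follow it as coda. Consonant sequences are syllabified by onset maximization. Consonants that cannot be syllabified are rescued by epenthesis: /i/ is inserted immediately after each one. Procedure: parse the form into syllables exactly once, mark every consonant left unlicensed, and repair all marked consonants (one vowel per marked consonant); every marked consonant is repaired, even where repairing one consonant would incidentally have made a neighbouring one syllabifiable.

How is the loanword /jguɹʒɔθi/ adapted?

jiguɹʒɔθi

Under (C)V(C), the unsyllabifiable consonants are /j/ (at most one coda consonant is licensed; onsets are limited to one consonant).
Epenthesis after each stranded consonant: /j/ → /ji/.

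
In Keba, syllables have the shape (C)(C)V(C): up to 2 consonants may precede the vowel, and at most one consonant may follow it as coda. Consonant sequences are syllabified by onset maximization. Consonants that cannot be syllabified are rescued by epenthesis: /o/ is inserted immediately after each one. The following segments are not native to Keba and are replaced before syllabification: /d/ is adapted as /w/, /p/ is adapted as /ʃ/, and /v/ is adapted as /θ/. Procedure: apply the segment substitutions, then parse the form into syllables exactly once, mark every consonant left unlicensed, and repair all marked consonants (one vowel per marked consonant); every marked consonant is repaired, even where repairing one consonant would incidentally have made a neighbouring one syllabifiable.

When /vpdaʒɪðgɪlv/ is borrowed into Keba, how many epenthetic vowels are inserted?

After substitution the input is /θʃwaʒɪðgɪlθ/.
The unsyllabifiable consonants are /θ/, /θ/; each receives one epenthetic vowel.

2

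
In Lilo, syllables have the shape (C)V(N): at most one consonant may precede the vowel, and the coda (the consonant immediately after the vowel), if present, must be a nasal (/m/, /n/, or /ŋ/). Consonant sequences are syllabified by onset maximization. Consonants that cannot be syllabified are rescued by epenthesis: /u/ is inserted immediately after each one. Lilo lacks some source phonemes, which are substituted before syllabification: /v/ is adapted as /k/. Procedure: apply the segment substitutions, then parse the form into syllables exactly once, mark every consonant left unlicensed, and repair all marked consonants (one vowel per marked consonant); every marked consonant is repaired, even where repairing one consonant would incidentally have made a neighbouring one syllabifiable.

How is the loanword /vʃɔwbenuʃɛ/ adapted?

Substitution: /v/ → /k/, giving /kʃɔwbenuʃɛ/.
Syllabifying with onset maximization leaves /k/, /w/ stranded (only a nasal (/m/, /n/, or /ŋ/) is licensed in coda position; onsets are limited to one consonant).
Epenthesis after each stranded consonant: /k/ → /ku/, /w/ → /wu/.

kuʃɔwubenuʃɛ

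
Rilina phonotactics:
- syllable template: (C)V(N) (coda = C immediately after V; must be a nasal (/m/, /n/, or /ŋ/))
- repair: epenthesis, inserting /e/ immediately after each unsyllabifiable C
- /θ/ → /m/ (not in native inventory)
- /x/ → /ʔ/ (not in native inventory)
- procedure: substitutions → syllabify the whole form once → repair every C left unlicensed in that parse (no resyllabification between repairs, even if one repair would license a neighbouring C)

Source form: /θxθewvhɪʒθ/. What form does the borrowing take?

meʔemewevehɪʒeme

Substitution: /θ/ → /m/, /x/ → /ʔ/, giving /mʔmewvhɪʒm/.
Under (C)V(N), the unsyllabifiable consonants are /m/, /ʔ/, /w/, /v/, /ʒ/, /m/ (only a nasal (/m/, /n/, or /ŋ/) is licensed in coda position; onsets are limited to one consonant).
Epenthesis after each stranded consonant: /m/ → /me/, /ʔ/ → /ʔe/, /w/ → /we/, /v/ → /ve/, /ʒ/ → /ʒe/, /m/ → /me/.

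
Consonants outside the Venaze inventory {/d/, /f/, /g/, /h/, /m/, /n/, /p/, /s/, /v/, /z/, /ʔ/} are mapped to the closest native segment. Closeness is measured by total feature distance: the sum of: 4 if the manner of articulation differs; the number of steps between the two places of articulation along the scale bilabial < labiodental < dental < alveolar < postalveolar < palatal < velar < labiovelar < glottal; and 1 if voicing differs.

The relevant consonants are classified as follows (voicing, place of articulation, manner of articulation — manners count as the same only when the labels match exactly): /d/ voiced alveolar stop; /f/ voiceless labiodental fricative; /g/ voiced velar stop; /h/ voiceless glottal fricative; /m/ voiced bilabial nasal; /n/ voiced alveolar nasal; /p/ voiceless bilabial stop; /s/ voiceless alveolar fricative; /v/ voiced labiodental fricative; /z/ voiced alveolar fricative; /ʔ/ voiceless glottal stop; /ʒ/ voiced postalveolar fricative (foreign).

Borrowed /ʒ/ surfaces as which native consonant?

z

/z/ is closest: same manner (fricative), place distance 1 (postalveolar→alveolar), same voicing; total 1. Next closest is /s/ at distance 2.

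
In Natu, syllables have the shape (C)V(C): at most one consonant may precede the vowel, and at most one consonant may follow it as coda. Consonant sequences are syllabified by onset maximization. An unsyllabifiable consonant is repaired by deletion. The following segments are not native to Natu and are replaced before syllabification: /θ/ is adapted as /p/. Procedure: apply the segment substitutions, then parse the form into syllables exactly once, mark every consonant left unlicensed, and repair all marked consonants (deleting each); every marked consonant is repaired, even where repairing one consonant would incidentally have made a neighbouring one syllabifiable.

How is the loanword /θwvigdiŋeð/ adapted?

vigdiŋeð

Substitution: /θ/ → /p/, giving /pwvigdiŋeð/.
Syllabifying with onset maximization leaves /p/, /w/ stranded (at most one coda consonant is licensed; onsets are limited to one consonant).
Deletion applies to /p/, /w/.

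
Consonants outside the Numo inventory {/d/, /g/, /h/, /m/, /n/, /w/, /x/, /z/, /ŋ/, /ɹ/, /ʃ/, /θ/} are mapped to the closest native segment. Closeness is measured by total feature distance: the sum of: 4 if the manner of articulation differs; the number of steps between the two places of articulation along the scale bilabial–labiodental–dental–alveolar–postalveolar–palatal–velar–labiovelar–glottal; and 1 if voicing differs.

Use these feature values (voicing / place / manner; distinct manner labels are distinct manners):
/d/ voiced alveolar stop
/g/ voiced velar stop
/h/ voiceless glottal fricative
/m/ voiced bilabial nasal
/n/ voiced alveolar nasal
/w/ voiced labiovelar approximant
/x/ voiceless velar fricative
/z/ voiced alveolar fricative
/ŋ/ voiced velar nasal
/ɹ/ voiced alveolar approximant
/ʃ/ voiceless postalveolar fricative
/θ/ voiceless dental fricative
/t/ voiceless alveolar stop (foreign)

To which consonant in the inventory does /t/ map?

d

/d/ is closest: same manner (stop), place distance 0 (alveolar→alveolar), voicing differs (+1); total 1. Next closest is /g/ at distance 4.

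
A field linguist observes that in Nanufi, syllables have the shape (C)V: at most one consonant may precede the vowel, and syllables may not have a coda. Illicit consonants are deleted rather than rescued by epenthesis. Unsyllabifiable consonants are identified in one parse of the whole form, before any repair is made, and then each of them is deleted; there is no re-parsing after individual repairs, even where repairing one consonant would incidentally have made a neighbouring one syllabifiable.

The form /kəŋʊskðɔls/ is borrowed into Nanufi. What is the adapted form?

Under (C)V, the unsyllabifiable consonants are /s/, /k/, /l/, /s/ (no codas are permitted; onsets are limited to one consonant).
Each unlicensed consonant is deleted: /s/, /k/, /l/, /s/.

kəŋʊðɔ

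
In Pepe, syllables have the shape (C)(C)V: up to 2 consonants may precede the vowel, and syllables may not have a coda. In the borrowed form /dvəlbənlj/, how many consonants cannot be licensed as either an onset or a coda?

Under (C)(C)V, the unsyllabifiable consonants are /n/, /l/, /j/ (no codas are permitted; onsets may contain at most 2 consonants).

3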